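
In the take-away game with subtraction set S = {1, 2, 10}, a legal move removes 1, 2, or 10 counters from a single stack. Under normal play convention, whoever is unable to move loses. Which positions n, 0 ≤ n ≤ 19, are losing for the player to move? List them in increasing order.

n :  0  1  2  3  4  5  6  7  8  9 10 11 12 13 14 15 16 17 18 19
G :  0  1  2  0  1  2  0  1  2  0  1  2  0  1  2  0  1  2  0  1
P-positions are exactly the n with G(n) = 0.

0, 3, 6, 9, 12, 15, 18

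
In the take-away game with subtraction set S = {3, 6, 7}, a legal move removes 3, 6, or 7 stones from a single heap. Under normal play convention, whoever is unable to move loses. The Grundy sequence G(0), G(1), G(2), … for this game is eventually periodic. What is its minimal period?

n :  0  1  2  3  4  5  6  7  8  9 10 11 12 13 14 15 16 17 18 19 20 21
G :  0  0  0  1  1  1  2  2  2  3  0  0  0  1  1  1  2  2  2  3  0  0
G(n+10) = G(n) holds for n = 0,…,6 (a full window of length max(S) = 7), so the sequence is purely periodic with period 10.

10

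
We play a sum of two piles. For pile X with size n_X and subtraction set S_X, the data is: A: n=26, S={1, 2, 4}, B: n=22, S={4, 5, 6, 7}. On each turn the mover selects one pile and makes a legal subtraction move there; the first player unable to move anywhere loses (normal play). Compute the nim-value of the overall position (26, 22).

2

Pile A, S = {1, 2, 4}:
G(0) = 0
G(1) = mex{0} = 1
G(2) = mex{1,0} = 2
G(3) = mex{2,1} = 0
G(4) = mex{0,2,0} = 1
G(5) = mex{1,0,1} = 2
G(6) = mex{2,1,2} = 0
G(7) = mex{0,2,0} = 1
G(8) = mex{1,0,1} = 2
G(9) = mex{2,1,2} = 0
G(10) = mex{0,2,0} = 1
G(11) = mex{1,0,1} = 2
G(12) = mex{2,1,2} = 0
G(13) = mex{0,2,0} = 1
G(14) = mex{1,0,1} = 2
G(15) = mex{2,1,2} = 0
G(16) = mex{0,2,0} = 1
G(17) = mex{1,0,1} = 2
G(18) = mex{2,1,2} = 0
G(19) = mex{0,2,0} = 1
G(20) = mex{1,0,1} = 2
G(21) = mex{2,1,2} = 0
G(22) = mex{0,2,0} = 1
G(23) = mex{1,0,1} = 2
G(24) = mex{2,1,2} = 0
G(25) = mex{0,2,0} = 1
G(26) = mex{1,0,1} = 2
G_A(26) = 2.
Pile B, S = {4, 5, 6, 7}:
G(0) = 0
G(1) = mex{} = 0
G(2) = mex{} = 0
G(3) = mex{} = 0
G(4) = mex{0} = 1
G(5) = mex{0,0} = 1
G(6) = mex{0,0,0} = 1
G(7) = mex{0,0,0,0} = 1
G(8) = mex{1,0,0,0} = 2
G(9) = mex{1,1,0,0} = 2
G(10) = mex{1,1,1,0} = 2
G(11) = mex{1,1,1,1} = 0
G(12) = mex{2,1,1,1} = 0
G(13) = mex{2,2,1,1} = 0
G(14) = mex{2,2,2,1} = 0
G(15) = mex{0,2,2,2} = 1
G(16) = mex{0,0,2,2} = 1
G(17) = mex{0,0,0,2} = 1
G(18) = mex{0,0,0,0} = 1
G(19) = mex{1,0,0,0} = 2
G(20) = mex{1,1,0,0} = 2
G(21) = mex{1,1,1,0} = 2
G(22) = mex{1,1,1,1} = 0
G_B(22) = 0.
Combined Grundy value = 2 ⊕ 0 = 2.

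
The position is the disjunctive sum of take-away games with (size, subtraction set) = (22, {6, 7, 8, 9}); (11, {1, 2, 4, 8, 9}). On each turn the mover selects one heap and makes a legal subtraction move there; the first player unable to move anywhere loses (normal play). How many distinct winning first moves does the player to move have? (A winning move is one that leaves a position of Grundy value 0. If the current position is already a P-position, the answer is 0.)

Heap A, S = {6, 7, 8, 9}:
n :  0  1  2  3  4  5  6  7  8  9 10 11 12 13 14 15 16 17 18 19 20 21 22
G :  0  0  0  0  0  0  1  1  1  1  1  1  2  2  2  0  0  0  0  0  0  1  1
G_A(22) = 1.
Heap B, S = {1, 2, 4, 8, 9}:
G(0) = 0
G(1) = mex{0} = 1
G(2) = mex{1,0} = 2
G(3) = mex{2,1} = 0
G(4) = mex{0,2,0} = 1
G(5) = mex{1,0,1} = 2
G(6) = mex{2,1,2} = 0
G(7) = mex{0,2,0} = 1
G(8) = mex{1,0,1,0} = 2
G(9) = mex{2,1,2,1,0} = 3
G(10) = mex{3,2,0,2,1} = 4
G(11) = mex{4,3,1,0,2} = 5
G_B(11) = 5.
Combined Grundy value = 1 ⊕ 5 = 4.
A winning move leaves total XOR = 0, i.e. changes one component's Grundy value g to g ⊕ X where X is the current total.
Heap A: need g' = 1⊕4 = 5. Options: 22−6→G=0, 22−7→G=0, 22−8→G=2, 22−9→G=2. Hits: 0.
Heap B: need g' = 5⊕4 = 1. Options: 11−1→G=4, 11−2→G=3, 11−4→G=1, 11−8→G=0, 11−9→G=2. Hits: 1.

1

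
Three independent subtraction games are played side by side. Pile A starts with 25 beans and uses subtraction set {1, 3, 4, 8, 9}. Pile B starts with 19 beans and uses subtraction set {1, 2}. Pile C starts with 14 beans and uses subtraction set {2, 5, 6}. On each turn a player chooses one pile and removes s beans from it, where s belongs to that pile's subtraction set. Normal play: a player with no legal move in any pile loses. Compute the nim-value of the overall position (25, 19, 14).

Pile A, S = {1, 3, 4, 8, 9}:
n :  0  1  2  3  4  5  6  7  8  9 10 11 12 13 14 15 16 17 18 19 20 21 22 23 24 25
G :  0  1  0  1  2  3  2  0  1  4  3  2  0  1  0  1  2  3  2  0  1  4  3  2  0  1
G_A(25) = 1.
Pile B, S = {1, 2}:
n :  0  1  2  3  4  5  6  7  8  9 10 11 12 13 14 15 16 17 18 19
G :  0  1  2  0  1  2  0  1  2  0  1  2  0  1  2  0  1  2  0  1
G_B(19) = 1.
Pile C, S = {2, 5, 6}:
n :  0  1  2  3  4  5  6  7  8  9 10 11 12 13 14
G :  0  0  1  1  0  2  1  3  0  2  1  0  0  1  1
G_C(14) = 1.
Combined Grundy value = 1 ⊕ 1 ⊕ 1 = 1.

1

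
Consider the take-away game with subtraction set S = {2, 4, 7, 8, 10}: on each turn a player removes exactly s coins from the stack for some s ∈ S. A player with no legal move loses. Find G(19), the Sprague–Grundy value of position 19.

2

n :  0  1  2  3  4  5  6  7  8  9 10 11 12 13 14 15 16 17 18 19
G :  0  0  1  1  2  2  0  3  1  4  2  5  0  3  1  0  2  1  0  2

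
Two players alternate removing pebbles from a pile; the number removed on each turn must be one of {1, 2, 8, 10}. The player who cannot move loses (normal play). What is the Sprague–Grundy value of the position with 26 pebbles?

2

n :  0  1  2  3  4  5  6  7  8  9 10 11 12 13 14 15 16 17 18 19 20 21 22 23 24 25 26
G :  0  1  2  0  1  2  0  1  2  0  1  2  0  1  2  0  1  2  0  1  2  0  1  2  0  1  2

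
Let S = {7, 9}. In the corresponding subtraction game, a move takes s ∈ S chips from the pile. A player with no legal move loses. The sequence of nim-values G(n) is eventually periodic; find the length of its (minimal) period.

16

n :  0  1  2  3  4  5  6  7  8  9 10 11 12 13 14 15 16 17 18 19 20 21 22 23 24 25 26 27 28 29 30 31 32 33
G :  0  0  0  0  0  0  0  1  1  1  1  1  1  1  2  2  0  0  0  0  0  0  0  1  1  1  1  1  1  1  2  2  0  0
G(n+16) = G(n) holds for n = 0,…,8 (a full window of length max(S) = 9), so the sequence is purely periodic with period 16.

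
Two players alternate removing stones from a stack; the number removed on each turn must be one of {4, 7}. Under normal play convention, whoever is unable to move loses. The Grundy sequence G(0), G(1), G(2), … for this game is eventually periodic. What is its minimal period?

11

G(0) = 0
G(1) = mex{} = 0
G(2) = mex{} = 0
G(3) = mex{} = 0
G(4) = mex{0} = 1
G(5) = mex{0} = 1
G(6) = mex{0} = 1
G(7) = mex{0,0} = 1
G(8) = mex{1,0} = 2
G(9) = mex{1,0} = 2
G(10) = mex{1,0} = 2
G(11) = mex{1,1} = 0
G(12) = mex{2,1} = 0
G(13) = mex{2,1} = 0
G(14) = mex{2,1} = 0
G(15) = mex{0,2} = 1
G(16) = mex{0,2} = 1
G(17) = mex{0,2} = 1
G(18) = mex{0,0} = 1
G(19) = mex{1,0} = 2
G(20) = mex{1,0} = 2
G(21) = mex{1,0} = 2
G(22) = mex{1,1} = 0
G(23) = mex{2,1} = 0
G(n+11) = G(n) holds for n = 0,…,6 (a full window of length max(S) = 7), so the sequence is purely periodic with period 11.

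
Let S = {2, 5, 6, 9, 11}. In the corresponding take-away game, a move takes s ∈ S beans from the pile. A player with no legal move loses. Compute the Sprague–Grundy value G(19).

5

n :  0  1  2  3  4  5  6  7  8  9 10 11 12 13 14 15 16 17 18 19
G :  0  0  1  1  0  2  1  3  0  2  1  3  2  2  3  3  0  4  1  5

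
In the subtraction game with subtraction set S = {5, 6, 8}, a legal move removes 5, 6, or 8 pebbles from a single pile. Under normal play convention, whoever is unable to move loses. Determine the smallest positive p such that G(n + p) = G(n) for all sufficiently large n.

13

G(0) = 0
G(1) = mex{} = 0
G(2) = mex{} = 0
G(3) = mex{} = 0
G(4) = mex{} = 0
G(5) = mex{0} = 1
G(6) = mex{0,0} = 1
G(7) = mex{0,0} = 1
G(8) = mex{0,0,0} = 1
G(9) = mex{0,0,0} = 1
G(10) = mex{1,0,0} = 2
G(11) = mex{1,1,0} = 2
G(12) = mex{1,1,0} = 2
G(13) = mex{1,1,1} = 0
G(14) = mex{1,1,1} = 0
G(15) = mex{2,1,1} = 0
G(16) = mex{2,2,1} = 0
G(17) = mex{2,2,1} = 0
G(18) = mex{0,2,2} = 1
G(19) = mex{0,0,2} = 1
G(20) = mex{0,0,2} = 1
G(21) = mex{0,0,0} = 1
G(22) = mex{0,0,0} = 1
G(23) = mex{1,0,0} = 2
G(24) = mex{1,1,0} = 2
G(25) = mex{1,1,0} = 2
G(26) = mex{1,1,1} = 0
G(27) = mex{1,1,1} = 0
G(n+13) = G(n) holds for n = 0,…,7 (a full window of length max(S) = 8), so the sequence is purely periodic with period 13.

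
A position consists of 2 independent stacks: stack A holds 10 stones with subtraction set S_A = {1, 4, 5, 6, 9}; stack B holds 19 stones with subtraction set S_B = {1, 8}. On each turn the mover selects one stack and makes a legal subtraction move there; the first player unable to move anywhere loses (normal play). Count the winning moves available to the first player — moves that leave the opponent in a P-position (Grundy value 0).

Stack A, S = {1, 4, 5, 6, 9}:
n :  0  1  2  3  4  5  6  7  8  9 10
G :  0  1  0  1  2  3  2  3  4  5  0
G_A(10) = 0.
Stack B, S = {1, 8}:
G(0) = 0
G(1) = mex{0} = 1
G(2) = mex{1} = 0
G(3) = mex{0} = 1
G(4) = mex{1} = 0
G(5) = mex{0} = 1
G(6) = mex{1} = 0
G(7) = mex{0} = 1
G(8) = mex{1,0} = 2
G(9) = mex{2,1} = 0
G(10) = mex{0,0} = 1
G(11) = mex{1,1} = 0
G(12) = mex{0,0} = 1
G(13) = mex{1,1} = 0
G(14) = mex{0,0} = 1
G(15) = mex{1,1} = 0
G(16) = mex{0,2} = 1
G(17) = mex{1,0} = 2
G(18) = mex{2,1} = 0
G(19) = mex{0,0} = 1
G_B(19) = 1.
Combined Grundy value = 0 ⊕ 1 = 1.
A winning move leaves total XOR = 0, i.e. changes one component's Grundy value g to g ⊕ X where X is the current total.
Stack A: need g' = 0⊕1 = 1. Options: 10−1→G=5, 10−4→G=2, 10−5→G=3, 10−6→G=2, 10−9→G=1. Hits: 1.
Stack B: need g' = 1⊕1 = 0. Options: 19−1→G=0, 19−8→G=0. Hits: 2.

3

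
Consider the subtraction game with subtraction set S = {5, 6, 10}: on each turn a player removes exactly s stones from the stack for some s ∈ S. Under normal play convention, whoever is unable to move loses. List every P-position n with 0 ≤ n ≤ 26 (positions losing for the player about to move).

G(0) = 0
G(1) = mex{} = 0
G(2) = mex{} = 0
G(3) = mex{} = 0
G(4) = mex{} = 0
G(5) = mex{0} = 1
G(6) = mex{0,0} = 1
G(7) = mex{0,0} = 1
G(8) = mex{0,0} = 1
G(9) = mex{0,0} = 1
G(10) = mex{1,0,0} = 2
G(11) = mex{1,1,0} = 2
G(12) = mex{1,1,0} = 2
G(13) = mex{1,1,0} = 2
G(14) = mex{1,1,0} = 2
G(15) = mex{2,1,1} = 0
G(16) = mex{2,2,1} = 0
G(17) = mex{2,2,1} = 0
G(18) = mex{2,2,1} = 0
G(19) = mex{2,2,1} = 0
G(20) = mex{0,2,2} = 1
G(21) = mex{0,0,2} = 1
G(22) = mex{0,0,2} = 1
G(23) = mex{0,0,2} = 1
G(24) = mex{0,0,2} = 1
G(25) = mex{1,0,0} = 2
G(26) = mex{1,1,0} = 2
P-positions are exactly the n with G(n) = 0.

0, 1, 2, 3, 4, 15, 16, 17, 18, 19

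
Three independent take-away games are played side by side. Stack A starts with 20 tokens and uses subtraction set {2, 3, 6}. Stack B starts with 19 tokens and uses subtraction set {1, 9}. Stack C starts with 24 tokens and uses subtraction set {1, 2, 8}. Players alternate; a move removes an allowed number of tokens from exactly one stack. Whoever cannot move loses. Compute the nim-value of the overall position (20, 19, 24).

0

Stack A, S = {2, 3, 6}:
n :  0  1  2  3  4  5  6  7  8  9 10 11 12 13 14 15 16 17 18 19 20
G :  0  0  1  1  2  0  3  1  2  0  0  1  1  2  0  3  1  2  0  0  1
G_A(20) = 1.
Stack B, S = {1, 9}:
G(0) = 0
G(1) = mex{0} = 1
G(2) = mex{1} = 0
G(3) = mex{0} = 1
G(4) = mex{1} = 0
G(5) = mex{0} = 1
G(6) = mex{1} = 0
G(7) = mex{0} = 1
G(8) = mex{1} = 0
G(9) = mex{0,0} = 1
G(10) = mex{1,1} = 0
G(11) = mex{0,0} = 1
G(12) = mex{1,1} = 0
G(13) = mex{0,0} = 1
G(14) = mex{1,1} = 0
G(15) = mex{0,0} = 1
G(16) = mex{1,1} = 0
G(17) = mex{0,0} = 1
G(18) = mex{1,1} = 0
G(19) = mex{0,0} = 1
G_B(19) = 1.
Stack C, S = {1, 2, 8}:
G(0) = 0
G(1) = mex{0} = 1
G(2) = mex{1,0} = 2
G(3) = mex{2,1} = 0
G(4) = mex{0,2} = 1
G(5) = mex{1,0} = 2
G(6) = mex{2,1} = 0
G(7) = mex{0,2} = 1
G(8) = mex{1,0,0} = 2
G(9) = mex{2,1,1} = 0
G(10) = mex{0,2,2} = 1
G(11) = mex{1,0,0} = 2
G(12) = mex{2,1,1} = 0
G(13) = mex{0,2,2} = 1
G(14) = mex{1,0,0} = 2
G(15) = mex{2,1,1} = 0
G(16) = mex{0,2,2} = 1
G(17) = mex{1,0,0} = 2
G(18) = mex{2,1,1} = 0
G(19) = mex{0,2,2} = 1
G(20) = mex{1,0,0} = 2
G(21) = mex{2,1,1} = 0
G(22) = mex{0,2,2} = 1
G(23) = mex{1,0,0} = 2
G(24) = mex{2,1,1} = 0
G_C(24) = 0.
Combined Grundy value = 1 ⊕ 1 ⊕ 0 = 0.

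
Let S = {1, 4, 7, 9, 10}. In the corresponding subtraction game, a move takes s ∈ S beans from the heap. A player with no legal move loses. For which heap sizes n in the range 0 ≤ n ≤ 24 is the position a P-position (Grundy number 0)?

0, 2, 5, 8, 13, 16, 19, 21, 24

G(0) = 0
G(1) = mex{0} = 1
G(2) = mex{1} = 0
G(3) = mex{0} = 1
G(4) = mex{1,0} = 2
G(5) = mex{2,1} = 0
G(6) = mex{0,0} = 1
G(7) = mex{1,1,0} = 2
G(8) = mex{2,2,1} = 0
G(9) = mex{0,0,0,0} = 1
G(10) = mex{1,1,1,1,0} = 2
G(11) = mex{2,2,2,0,1} = 3
G(12) = mex{3,0,0,1,0} = 2
G(13) = mex{2,1,1,2,1} = 0
G(14) = mex{0,2,2,0,2} = 1
G(15) = mex{1,3,0,1,0} = 2
G(16) = mex{2,2,1,2,1} = 0
G(17) = mex{0,0,2,0,2} = 1
G(18) = mex{1,1,3,1,0} = 2
G(19) = mex{2,2,2,2,1} = 0
G(20) = mex{0,0,0,3,2} = 1
G(21) = mex{1,1,1,2,3} = 0
G(22) = mex{0,2,2,0,2} = 1
G(23) = mex{1,0,0,1,0} = 2
G(24) = mex{2,1,1,2,1} = 0
P-positions are exactly the n with G(n) = 0.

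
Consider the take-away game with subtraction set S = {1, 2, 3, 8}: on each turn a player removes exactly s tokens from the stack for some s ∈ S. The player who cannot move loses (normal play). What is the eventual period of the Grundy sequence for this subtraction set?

G(0) = 0
G(1) = mex{0} = 1
G(2) = mex{1,0} = 2
G(3) = mex{2,1,0} = 3
G(4) = mex{3,2,1} = 0
G(5) = mex{0,3,2} = 1
G(6) = mex{1,0,3} = 2
G(7) = mex{2,1,0} = 3
G(8) = mex{3,2,1,0} = 4
G(9) = mex{4,3,2,1} = 0
G(10) = mex{0,4,3,2} = 1
G(11) = mex{1,0,4,3} = 2
G(12) = mex{2,1,0,0} = 3
G(13) = mex{3,2,1,1} = 0
G(14) = mex{0,3,2,2} = 1
G(15) = mex{1,0,3,3} = 2
G(16) = mex{2,1,0,4} = 3
G(17) = mex{3,2,1,0} = 4
G(18) = mex{4,3,2,1} = 0
G(19) = mex{0,4,3,2} = 1
G(n+9) = G(n) holds for n = 0,…,7 (a full window of length max(S) = 8), so the sequence is purely periodic with period 9.

9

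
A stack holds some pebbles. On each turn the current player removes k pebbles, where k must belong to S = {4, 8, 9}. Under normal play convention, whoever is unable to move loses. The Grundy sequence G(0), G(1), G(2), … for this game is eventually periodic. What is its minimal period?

13

n :  0  1  2  3  4  5  6  7  8  9 10 11 12 13 14 15 16 17 18 19 20 21 22 23 24 25 26 27
G :  0  0  0  0  1  1  1  1  2  2  2  2  3  0  0  0  0  1  1  1  1  2  2  2  2  3  0  0
G(n+13) = G(n) holds for n = 0,…,8 (a full window of length max(S) = 9), so the sequence is purely periodic with period 13.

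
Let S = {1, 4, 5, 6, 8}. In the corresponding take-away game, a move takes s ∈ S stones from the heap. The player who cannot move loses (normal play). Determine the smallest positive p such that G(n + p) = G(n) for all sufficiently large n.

G(0) = 0
G(1) = mex{0} = 1
G(2) = mex{1} = 0
G(3) = mex{0} = 1
G(4) = mex{1,0} = 2
G(5) = mex{2,1,0} = 3
G(6) = mex{3,0,1,0} = 2
G(7) = mex{2,1,0,1} = 3
G(8) = mex{3,2,1,0,0} = 4
G(9) = mex{4,3,2,1,1} = 0
G(10) = mex{0,2,3,2,0} = 1
G(11) = mex{1,3,2,3,1} = 0
G(12) = mex{0,4,3,2,2} = 1
G(13) = mex{1,0,4,3,3} = 2
G(14) = mex{2,1,0,4,2} = 3
G(15) = mex{3,0,1,0,3} = 2
G(16) = mex{2,1,0,1,4} = 3
G(17) = mex{3,2,1,0,0} = 4
G(18) = mex{4,3,2,1,1} = 0
G(19) = mex{0,2,3,2,0} = 1
G(n+9) = G(n) holds for n = 0,…,7 (a full window of length max(S) = 8), so the sequence is purely periodic with period 9.

9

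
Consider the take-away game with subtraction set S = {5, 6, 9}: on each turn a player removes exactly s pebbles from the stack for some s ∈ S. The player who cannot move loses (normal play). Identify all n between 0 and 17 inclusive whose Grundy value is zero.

n :  0  1  2  3  4  5  6  7  8  9 10 11 12 13 14 15 16 17
G :  0  0  0  0  0  1  1  1  1  1  2  2  2  2  0  0  0  0
P-positions are exactly the n with G(n) = 0.

0, 1, 2, 3, 4, 14, 15, 16, 17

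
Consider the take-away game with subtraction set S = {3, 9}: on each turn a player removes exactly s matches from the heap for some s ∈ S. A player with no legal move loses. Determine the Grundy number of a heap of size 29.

1

G(0) = 0
G(1) = mex{} = 0
G(2) = mex{} = 0
G(3) = mex{0} = 1
G(4) = mex{0} = 1
G(5) = mex{0} = 1
G(6) = mex{1} = 0
G(7) = mex{1} = 0
G(8) = mex{1} = 0
G(9) = mex{0,0} = 1
G(10) = mex{0,0} = 1
G(11) = mex{0,0} = 1
G(12) = mex{1,1} = 0
G(13) = mex{1,1} = 0
G(14) = mex{1,1} = 0
G(15) = mex{0,0} = 1
G(16) = mex{0,0} = 1
G(17) = mex{0,0} = 1
G(18) = mex{1,1} = 0
G(19) = mex{1,1} = 0
G(20) = mex{1,1} = 0
G(21) = mex{0,0} = 1
G(22) = mex{0,0} = 1
G(23) = mex{0,0} = 1
G(24) = mex{1,1} = 0
G(25) = mex{1,1} = 0
G(26) = mex{1,1} = 0
G(27) = mex{0,0} = 1
G(28) = mex{0,0} = 1
G(29) = mex{0,0} = 1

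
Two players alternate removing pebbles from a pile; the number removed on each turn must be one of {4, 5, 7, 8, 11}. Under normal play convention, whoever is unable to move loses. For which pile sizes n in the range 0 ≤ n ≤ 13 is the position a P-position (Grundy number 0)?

0, 1, 2, 3

G(0) = 0
G(1) = mex{} = 0
G(2) = mex{} = 0
G(3) = mex{} = 0
G(4) = mex{0} = 1
G(5) = mex{0,0} = 1
G(6) = mex{0,0} = 1
G(7) = mex{0,0,0} = 1
G(8) = mex{1,0,0,0} = 2
G(9) = mex{1,1,0,0} = 2
G(10) = mex{1,1,0,0} = 2
G(11) = mex{1,1,1,0,0} = 2
G(12) = mex{2,1,1,1,0} = 3
G(13) = mex{2,2,1,1,0} = 3
P-positions are exactly the n with G(n) = 0.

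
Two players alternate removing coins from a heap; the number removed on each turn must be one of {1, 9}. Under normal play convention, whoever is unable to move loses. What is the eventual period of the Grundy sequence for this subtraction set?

G(0) = 0
G(1) = mex{0} = 1
G(2) = mex{1} = 0
G(3) = mex{0} = 1
G(4) = mex{1} = 0
G(5) = mex{0} = 1
G(6) = mex{1} = 0
G(7) = mex{0} = 1
G(8) = mex{1} = 0
G(9) = mex{0,0} = 1
G(10) = mex{1,1} = 0
G(11) = mex{0,0} = 1
G(12) = mex{1,1} = 0
G(13) = mex{0,0} = 1
G(14) = mex{1,1} = 0
G(n+2) = G(n) holds for n = 0,…,8 (a full window of length max(S) = 9), so the sequence is purely periodic with period 2.

2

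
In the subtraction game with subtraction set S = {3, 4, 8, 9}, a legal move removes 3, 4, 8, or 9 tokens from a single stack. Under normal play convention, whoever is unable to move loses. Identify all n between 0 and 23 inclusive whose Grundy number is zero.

n :  0  1  2  3  4  5  6  7  8  9 10 11 12 13 14 15 16 17 18 19 20 21 22 23
G :  0  0  0  1  1  1  2  0  2  3  1  3  0  0  0  1  1  1  2  0  2  3  1  3
P-positions are exactly the n with G(n) = 0.

0, 1, 2, 7, 12, 13, 14, 19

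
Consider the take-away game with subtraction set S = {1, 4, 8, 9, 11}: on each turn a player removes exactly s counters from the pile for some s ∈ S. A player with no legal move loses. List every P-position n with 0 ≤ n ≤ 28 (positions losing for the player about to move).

n :  0  1  2  3  4  5  6  7  8  9 10 11 12 13 14 15 16 17 18 19 20 21 22 23 24 25 26 27 28
G :  0  1  0  1  2  0  1  0  1  2  3  2  0  1  2  3  2  0  1  0  1  2  0  1  0  1  2  3  2
P-positions are exactly the n with G(n) = 0.

0, 2, 5, 7, 12, 17, 19, 22, 24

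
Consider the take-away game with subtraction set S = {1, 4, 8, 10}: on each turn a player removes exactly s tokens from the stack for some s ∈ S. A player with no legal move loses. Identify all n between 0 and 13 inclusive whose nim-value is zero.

0, 2, 5, 7

n :  0  1  2  3  4  5  6  7  8  9 10 11 12 13
G :  0  1  0  1  2  0  1  0  1  2  3  2  3  4
P-positions are exactly the n with G(n) = 0.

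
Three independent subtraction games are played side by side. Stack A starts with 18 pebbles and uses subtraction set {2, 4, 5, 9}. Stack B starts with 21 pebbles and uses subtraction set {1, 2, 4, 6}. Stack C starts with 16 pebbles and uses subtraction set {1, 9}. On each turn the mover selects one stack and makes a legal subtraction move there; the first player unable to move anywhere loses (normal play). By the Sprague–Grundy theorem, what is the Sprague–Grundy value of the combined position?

Stack A, S = {2, 4, 5, 9}:
G(0) = 0
G(1) = mex{} = 0
G(2) = mex{0} = 1
G(3) = mex{0} = 1
G(4) = mex{1,0} = 2
G(5) = mex{1,0,0} = 2
G(6) = mex{2,1,0} = 3
G(7) = mex{2,1,1} = 0
G(8) = mex{3,2,1} = 0
G(9) = mex{0,2,2,0} = 1
G(10) = mex{0,3,2,0} = 1
G(11) = mex{1,0,3,1} = 2
G(12) = mex{1,0,0,1} = 2
G(13) = mex{2,1,0,2} = 3
G(14) = mex{2,1,1,2} = 0
G(15) = mex{3,2,1,3} = 0
G(16) = mex{0,2,2,0} = 1
G(17) = mex{0,3,2,0} = 1
G(18) = mex{1,0,3,1} = 2
G_A(18) = 2.
Stack B, S = {1, 2, 4, 6}:
n :  0  1  2  3  4  5  6  7  8  9 10 11 12 13 14 15 16 17 18 19 20 21
G :  0  1  2  0  1  2  3  4  0  1  2  0  1  2  3  4  0  1  2  0  1  2
G_B(21) = 2.
Stack C, S = {1, 9}:
G(0) = 0
G(1) = mex{0} = 1
G(2) = mex{1} = 0
G(3) = mex{0} = 1
G(4) = mex{1} = 0
G(5) = mex{0} = 1
G(6) = mex{1} = 0
G(7) = mex{0} = 1
G(8) = mex{1} = 0
G(9) = mex{0,0} = 1
G(10) = mex{1,1} = 0
G(11) = mex{0,0} = 1
G(12) = mex{1,1} = 0
G(13) = mex{0,0} = 1
G(14) = mex{1,1} = 0
G(15) = mex{0,0} = 1
G(16) = mex{1,1} = 0
G_C(16) = 0.
Combined Grundy value = 2 ⊕ 2 ⊕ 0 = 0.

0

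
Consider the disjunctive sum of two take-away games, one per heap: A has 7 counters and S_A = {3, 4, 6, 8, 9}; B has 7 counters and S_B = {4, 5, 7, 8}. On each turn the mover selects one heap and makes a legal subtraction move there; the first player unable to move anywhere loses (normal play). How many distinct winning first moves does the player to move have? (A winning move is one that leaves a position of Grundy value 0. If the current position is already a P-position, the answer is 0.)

2

Heap A, S = {3, 4, 6, 8, 9}:
n : 0 1 2 3 4 5 6 7
G : 0 0 0 1 1 1 2 2
G_A(7) = 2.
Heap B, S = {4, 5, 7, 8}:
G(0) = 0
G(1) = mex{} = 0
G(2) = mex{} = 0
G(3) = mex{} = 0
G(4) = mex{0} = 1
G(5) = mex{0,0} = 1
G(6) = mex{0,0} = 1
G(7) = mex{0,0,0} = 1
G_B(7) = 1.
Combined Grundy value = 2 ⊕ 1 = 3.
A winning move leaves total XOR = 0, i.e. changes one component's Grundy value g to g ⊕ X where X is the current total.
Heap A: need g' = 2⊕3 = 1. Options: 7−3→G=1, 7−4→G=1, 7−6→G=0. Hits: 2.
Heap B: need g' = 1⊕3 = 2. Options: 7−4→G=0, 7−5→G=0, 7−7→G=0. Hits: 0.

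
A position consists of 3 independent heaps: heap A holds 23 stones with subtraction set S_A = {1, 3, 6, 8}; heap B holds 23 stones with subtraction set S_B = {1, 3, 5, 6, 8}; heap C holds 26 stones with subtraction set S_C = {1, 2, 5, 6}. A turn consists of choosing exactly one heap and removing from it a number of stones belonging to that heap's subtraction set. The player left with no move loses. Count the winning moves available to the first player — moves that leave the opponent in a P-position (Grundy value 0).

4

Heap A, S = {1, 3, 6, 8}:
n :  0  1  2  3  4  5  6  7  8  9 10 11 12 13 14 15 16 17 18 19 20 21 22 23
G :  0  1  0  1  0  1  2  3  2  0  1  0  1  0  1  2  3  2  0  1  0  1  0  1
G_A(23) = 1.
Heap B, S = {1, 3, 5, 6, 8}:
n :  0  1  2  3  4  5  6  7  8  9 10 11 12 13 14 15 16 17 18 19 20 21 22 23
G :  0  1  0  1  0  1  2  3  2  3  2  0  1  0  1  0  1  2  3  2  3  2  0  1
G_B(23) = 1.
Heap C, S = {1, 2, 5, 6}:
G(0) = 0
G(1) = mex{0} = 1
G(2) = mex{1,0} = 2
G(3) = mex{2,1} = 0
G(4) = mex{0,2} = 1
G(5) = mex{1,0,0} = 2
G(6) = mex{2,1,1,0} = 3
G(7) = mex{3,2,2,1} = 0
G(8) = mex{0,3,0,2} = 1
G(9) = mex{1,0,1,0} = 2
G(10) = mex{2,1,2,1} = 0
G(11) = mex{0,2,3,2} = 1
G(12) = mex{1,0,0,3} = 2
G(13) = mex{2,1,1,0} = 3
G(14) = mex{3,2,2,1} = 0
G(15) = mex{0,3,0,2} = 1
G(16) = mex{1,0,1,0} = 2
G(17) = mex{2,1,2,1} = 0
G(18) = mex{0,2,3,2} = 1
G(19) = mex{1,0,0,3} = 2
G(20) = mex{2,1,1,0} = 3
G(21) = mex{3,2,2,1} = 0
G(22) = mex{0,3,0,2} = 1
G(23) = mex{1,0,1,0} = 2
G(24) = mex{2,1,2,1} = 0
G(25) = mex{0,2,3,2} = 1
G(26) = mex{1,0,0,3} = 2
G_C(26) = 2.
Combined Grundy value = 1 ⊕ 1 ⊕ 2 = 2.
A winning move leaves total XOR = 0, i.e. changes one component's Grundy value g to g ⊕ X where X is the current total.
Heap A: need g' = 1⊕2 = 3. Options: 23−1→G=0, 23−3→G=0, 23−6→G=2, 23−8→G=2. Hits: 0.
Heap B: need g' = 1⊕2 = 3. Options: 23−1→G=0, 23−3→G=3, 23−5→G=3, 23−6→G=2, 23−8→G=0. Hits: 2.
Heap C: need g' = 2⊕2 = 0. Options: 26−1→G=1, 26−2→G=0, 26−5→G=0, 26−6→G=3. Hits: 2.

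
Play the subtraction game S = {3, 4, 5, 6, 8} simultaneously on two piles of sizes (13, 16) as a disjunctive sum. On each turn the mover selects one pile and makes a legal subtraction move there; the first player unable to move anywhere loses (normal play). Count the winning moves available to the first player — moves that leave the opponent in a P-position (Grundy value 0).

4

All piles use S = {3, 4, 5, 6, 8}:
G(0) = 0
G(1) = mex{} = 0
G(2) = mex{} = 0
G(3) = mex{0} = 1
G(4) = mex{0,0} = 1
G(5) = mex{0,0,0} = 1
G(6) = mex{1,0,0,0} = 2
G(7) = mex{1,1,0,0} = 2
G(8) = mex{1,1,1,0,0} = 2
G(9) = mex{2,1,1,1,0} = 3
G(10) = mex{2,2,1,1,0} = 3
G(11) = mex{2,2,2,1,1} = 0
G(12) = mex{3,2,2,2,1} = 0
G(13) = mex{3,3,2,2,1} = 0
G(14) = mex{0,3,3,2,2} = 1
G(15) = mex{0,0,3,3,2} = 1
G(16) = mex{0,0,0,3,2} = 1
Pile A: G(13) = 0.
Pile B: G(16) = 1.
Combined Grundy value = 0 ⊕ 1 = 1.
A winning move leaves total XOR = 0, i.e. changes one component's Grundy value g to g ⊕ X where X is the current total.
Pile A: need g' = 0⊕1 = 1. Options: 13−3→G=3, 13−4→G=3, 13−5→G=2, 13−6→G=2, 13−8→G=1. Hits: 1.
Pile B: need g' = 1⊕1 = 0. Options: 16−3→G=0, 16−4→G=0, 16−5→G=0, 16−6→G=3, 16−8→G=2. Hits: 3.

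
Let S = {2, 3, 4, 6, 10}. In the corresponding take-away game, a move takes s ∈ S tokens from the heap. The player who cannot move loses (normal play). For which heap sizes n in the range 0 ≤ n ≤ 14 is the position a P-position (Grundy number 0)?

n :  0  1  2  3  4  5  6  7  8  9 10 11 12 13 14
G :  0  0  1  1  2  2  3  3  0  0  1  1  2  2  3
P-positions are exactly the n with G(n) = 0.

0, 1, 8, 9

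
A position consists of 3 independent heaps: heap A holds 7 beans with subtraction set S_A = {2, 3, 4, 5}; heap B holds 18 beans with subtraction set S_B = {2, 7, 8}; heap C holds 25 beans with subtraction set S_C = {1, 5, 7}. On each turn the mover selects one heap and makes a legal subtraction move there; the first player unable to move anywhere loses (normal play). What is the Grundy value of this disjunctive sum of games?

Heap A, S = {2, 3, 4, 5}:
G(0) = 0
G(1) = mex{} = 0
G(2) = mex{0} = 1
G(3) = mex{0,0} = 1
G(4) = mex{1,0,0} = 2
G(5) = mex{1,1,0,0} = 2
G(6) = mex{2,1,1,0} = 3
G(7) = mex{2,2,1,1} = 0
G_A(7) = 0.
Heap B, S = {2, 7, 8}:
n :  0  1  2  3  4  5  6  7  8  9 10 11 12 13 14 15 16 17 18
G :  0  0  1  1  0  0  1  1  2  2  0  3  1  2  0  0  1  1  2
G_B(18) = 2.
Heap C, S = {1, 5, 7}:
G(0) = 0
G(1) = mex{0} = 1
G(2) = mex{1} = 0
G(3) = mex{0} = 1
G(4) = mex{1} = 0
G(5) = mex{0,0} = 1
G(6) = mex{1,1} = 0
G(7) = mex{0,0,0} = 1
G(8) = mex{1,1,1} = 0
G(9) = mex{0,0,0} = 1
G(10) = mex{1,1,1} = 0
G(11) = mex{0,0,0} = 1
G(12) = mex{1,1,1} = 0
G(13) = mex{0,0,0} = 1
G(14) = mex{1,1,1} = 0
G(15) = mex{0,0,0} = 1
G(16) = mex{1,1,1} = 0
G(17) = mex{0,0,0} = 1
G(18) = mex{1,1,1} = 0
G(19) = mex{0,0,0} = 1
G(20) = mex{1,1,1} = 0
G(21) = mex{0,0,0} = 1
G(22) = mex{1,1,1} = 0
G(23) = mex{0,0,0} = 1
G(24) = mex{1,1,1} = 0
G(25) = mex{0,0,0} = 1
G_C(25) = 1.
Combined Grundy value = 0 ⊕ 2 ⊕ 1 = 3.

3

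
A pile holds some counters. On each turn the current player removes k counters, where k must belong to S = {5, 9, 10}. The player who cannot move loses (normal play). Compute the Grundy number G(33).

G(0) = 0
G(1) = mex{} = 0
G(2) = mex{} = 0
G(3) = mex{} = 0
G(4) = mex{} = 0
G(5) = mex{0} = 1
G(6) = mex{0} = 1
G(7) = mex{0} = 1
G(8) = mex{0} = 1
G(9) = mex{0,0} = 1
G(10) = mex{1,0,0} = 2
G(11) = mex{1,0,0} = 2
G(12) = mex{1,0,0} = 2
G(13) = mex{1,0,0} = 2
G(14) = mex{1,1,0} = 2
G(15) = mex{2,1,1} = 0
G(16) = mex{2,1,1} = 0
G(17) = mex{2,1,1} = 0
G(18) = mex{2,1,1} = 0
G(19) = mex{2,2,1} = 0
G(20) = mex{0,2,2} = 1
G(21) = mex{0,2,2} = 1
G(22) = mex{0,2,2} = 1
G(23) = mex{0,2,2} = 1
G(24) = mex{0,0,2} = 1
G(25) = mex{1,0,0} = 2
G(26) = mex{1,0,0} = 2
G(27) = mex{1,0,0} = 2
G(28) = mex{1,0,0} = 2
G(29) = mex{1,1,0} = 2
G(30) = mex{2,1,1} = 0
G(31) = mex{2,1,1} = 0
G(32) = mex{2,1,1} = 0
G(33) = mex{2,1,1} = 0

0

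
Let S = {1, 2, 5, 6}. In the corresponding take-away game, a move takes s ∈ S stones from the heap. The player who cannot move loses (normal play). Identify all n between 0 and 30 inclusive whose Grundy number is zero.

0, 3, 7, 10, 14, 17, 21, 24, 28

n :  0  1  2  3  4  5  6  7  8  9 10 11 12 13 14 15 16 17 18 19 20 21 22 23 24 25 26 27 28 29 30
G :  0  1  2  0  1  2  3  0  1  2  0  1  2  3  0  1  2  0  1  2  3  0  1  2  0  1  2  3  0  1  2
P-positions are exactly the n with G(n) = 0.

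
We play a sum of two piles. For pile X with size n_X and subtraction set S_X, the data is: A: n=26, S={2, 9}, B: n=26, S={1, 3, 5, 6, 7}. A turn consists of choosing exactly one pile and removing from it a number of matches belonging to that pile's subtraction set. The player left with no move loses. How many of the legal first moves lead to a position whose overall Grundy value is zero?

0

Pile A, S = {2, 9}:
G(0) = 0
G(1) = mex{} = 0
G(2) = mex{0} = 1
G(3) = mex{0} = 1
G(4) = mex{1} = 0
G(5) = mex{1} = 0
G(6) = mex{0} = 1
G(7) = mex{0} = 1
G(8) = mex{1} = 0
G(9) = mex{1,0} = 2
G(10) = mex{0,0} = 1
G(11) = mex{2,1} = 0
G(12) = mex{1,1} = 0
G(13) = mex{0,0} = 1
G(14) = mex{0,0} = 1
G(15) = mex{1,1} = 0
G(16) = mex{1,1} = 0
G(17) = mex{0,0} = 1
G(18) = mex{0,2} = 1
G(19) = mex{1,1} = 0
G(20) = mex{1,0} = 2
G(21) = mex{0,0} = 1
G(22) = mex{2,1} = 0
G(23) = mex{1,1} = 0
G(24) = mex{0,0} = 1
G(25) = mex{0,0} = 1
G(26) = mex{1,1} = 0
G_A(26) = 0.
Pile B, S = {1, 3, 5, 6, 7}:
n :  0  1  2  3  4  5  6  7  8  9 10 11 12 13 14 15 16 17 18 19 20 21 22 23 24 25 26
G :  0  1  0  1  0  1  2  3  2  3  2  3  0  1  0  1  0  1  2  3  2  3  2  3  0  1  0
G_B(26) = 0.
Combined Grundy value = 0 ⊕ 0 = 0.
A winning move leaves total XOR = 0, i.e. changes one component's Grundy value g to g ⊕ X where X is the current total.
Pile A: target g' = 0⊕0 = 0, but every legal move changes the Grundy value (mex property), so 0 moves.
Pile B: target g' = 0⊕0 = 0, but every legal move changes the Grundy value (mex property), so 0 moves.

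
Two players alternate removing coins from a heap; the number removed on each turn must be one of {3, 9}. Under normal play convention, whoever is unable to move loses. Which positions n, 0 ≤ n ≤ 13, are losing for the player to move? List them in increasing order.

0, 1, 2, 6, 7, 8, 12, 13

G(0) = 0
G(1) = mex{} = 0
G(2) = mex{} = 0
G(3) = mex{0} = 1
G(4) = mex{0} = 1
G(5) = mex{0} = 1
G(6) = mex{1} = 0
G(7) = mex{1} = 0
G(8) = mex{1} = 0
G(9) = mex{0,0} = 1
G(10) = mex{0,0} = 1
G(11) = mex{0,0} = 1
G(12) = mex{1,1} = 0
G(13) = mex{1,1} = 0
P-positions are exactly the n with G(n) = 0.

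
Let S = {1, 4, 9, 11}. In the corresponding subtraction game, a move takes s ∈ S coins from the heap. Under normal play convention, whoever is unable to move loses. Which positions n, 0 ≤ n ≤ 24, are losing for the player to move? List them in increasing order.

G(0) = 0
G(1) = mex{0} = 1
G(2) = mex{1} = 0
G(3) = mex{0} = 1
G(4) = mex{1,0} = 2
G(5) = mex{2,1} = 0
G(6) = mex{0,0} = 1
G(7) = mex{1,1} = 0
G(8) = mex{0,2} = 1
G(9) = mex{1,0,0} = 2
G(10) = mex{2,1,1} = 0
G(11) = mex{0,0,0,0} = 1
G(12) = mex{1,1,1,1} = 0
G(13) = mex{0,2,2,0} = 1
G(14) = mex{1,0,0,1} = 2
G(15) = mex{2,1,1,2} = 0
G(16) = mex{0,0,0,0} = 1
G(17) = mex{1,1,1,1} = 0
G(18) = mex{0,2,2,0} = 1
G(19) = mex{1,0,0,1} = 2
G(20) = mex{2,1,1,2} = 0
G(21) = mex{0,0,0,0} = 1
G(22) = mex{1,1,1,1} = 0
G(23) = mex{0,2,2,0} = 1
G(24) = mex{1,0,0,1} = 2
P-positions are exactly the n with G(n) = 0.

0, 2, 5, 7, 10, 12, 15, 17, 20, 22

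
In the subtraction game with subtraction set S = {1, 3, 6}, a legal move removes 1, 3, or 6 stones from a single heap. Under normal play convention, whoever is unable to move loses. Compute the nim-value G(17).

G(0) = 0
G(1) = mex{0} = 1
G(2) = mex{1} = 0
G(3) = mex{0,0} = 1
G(4) = mex{1,1} = 0
G(5) = mex{0,0} = 1
G(6) = mex{1,1,0} = 2
G(7) = mex{2,0,1} = 3
G(8) = mex{3,1,0} = 2
G(9) = mex{2,2,1} = 0
G(10) = mex{0,3,0} = 1
G(11) = mex{1,2,1} = 0
G(12) = mex{0,0,2} = 1
G(13) = mex{1,1,3} = 0
G(14) = mex{0,0,2} = 1
G(15) = mex{1,1,0} = 2
G(16) = mex{2,0,1} = 3
G(17) = mex{3,1,0} = 2

2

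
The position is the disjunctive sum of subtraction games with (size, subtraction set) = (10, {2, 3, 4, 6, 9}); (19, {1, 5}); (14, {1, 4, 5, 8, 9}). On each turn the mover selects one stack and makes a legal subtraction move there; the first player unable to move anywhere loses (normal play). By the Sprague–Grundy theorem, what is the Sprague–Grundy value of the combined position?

0

Stack A, S = {2, 3, 4, 6, 9}:
n :  0  1  2  3  4  5  6  7  8  9 10
G :  0  0  1  1  2  2  3  3  0  4  1
G_A(10) = 1.
Stack B, S = {1, 5}:
G(0) = 0
G(1) = mex{0} = 1
G(2) = mex{1} = 0
G(3) = mex{0} = 1
G(4) = mex{1} = 0
G(5) = mex{0,0} = 1
G(6) = mex{1,1} = 0
G(7) = mex{0,0} = 1
G(8) = mex{1,1} = 0
G(9) = mex{0,0} = 1
G(10) = mex{1,1} = 0
G(11) = mex{0,0} = 1
G(12) = mex{1,1} = 0
G(13) = mex{0,0} = 1
G(14) = mex{1,1} = 0
G(15) = mex{0,0} = 1
G(16) = mex{1,1} = 0
G(17) = mex{0,0} = 1
G(18) = mex{1,1} = 0
G(19) = mex{0,0} = 1
G_B(19) = 1.
Stack C, S = {1, 4, 5, 8, 9}:
G(0) = 0
G(1) = mex{0} = 1
G(2) = mex{1} = 0
G(3) = mex{0} = 1
G(4) = mex{1,0} = 2
G(5) = mex{2,1,0} = 3
G(6) = mex{3,0,1} = 2
G(7) = mex{2,1,0} = 3
G(8) = mex{3,2,1,0} = 4
G(9) = mex{4,3,2,1,0} = 5
G(10) = mex{5,2,3,0,1} = 4
G(11) = mex{4,3,2,1,0} = 5
G(12) = mex{5,4,3,2,1} = 0
G(13) = mex{0,5,4,3,2} = 1
G(14) = mex{1,4,5,2,3} = 0
G_C(14) = 0.
Combined Grundy value = 1 ⊕ 1 ⊕ 0 = 0.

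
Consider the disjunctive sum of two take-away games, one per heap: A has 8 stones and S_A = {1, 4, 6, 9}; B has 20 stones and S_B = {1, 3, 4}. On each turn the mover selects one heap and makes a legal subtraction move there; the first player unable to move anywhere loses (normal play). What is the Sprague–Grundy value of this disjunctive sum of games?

Heap A, S = {1, 4, 6, 9}:
n : 0 1 2 3 4 5 6 7 8
G : 0 1 0 1 2 0 1 0 1
G_A(8) = 1.
Heap B, S = {1, 3, 4}:
G(0) = 0
G(1) = mex{0} = 1
G(2) = mex{1} = 0
G(3) = mex{0,0} = 1
G(4) = mex{1,1,0} = 2
G(5) = mex{2,0,1} = 3
G(6) = mex{3,1,0} = 2
G(7) = mex{2,2,1} = 0
G(8) = mex{0,3,2} = 1
G(9) = mex{1,2,3} = 0
G(10) = mex{0,0,2} = 1
G(11) = mex{1,1,0} = 2
G(12) = mex{2,0,1} = 3
G(13) = mex{3,1,0} = 2
G(14) = mex{2,2,1} = 0
G(15) = mex{0,3,2} = 1
G(16) = mex{1,2,3} = 0
G(17) = mex{0,0,2} = 1
G(18) = mex{1,1,0} = 2
G(19) = mex{2,0,1} = 3
G(20) = mex{3,1,0} = 2
G_B(20) = 2.
Combined Grundy value = 1 ⊕ 2 = 3.

3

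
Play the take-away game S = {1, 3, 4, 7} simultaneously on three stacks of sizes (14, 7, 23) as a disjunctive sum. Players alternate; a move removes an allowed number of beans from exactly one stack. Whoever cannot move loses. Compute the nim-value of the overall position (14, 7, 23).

2

All stacks use S = {1, 3, 4, 7}:
n :  0  1  2  3  4  5  6  7  8  9 10 11 12 13 14 15 16 17 18 19 20 21 22 23
G :  0  1  0  1  2  3  2  3  0  1  0  1  2  3  2  3  0  1  0  1  2  3  2  3
Stack A: G(14) = 2.
Stack B: G(7) = 3.
Stack C: G(23) = 3.
Combined Grundy value = 2 ⊕ 3 ⊕ 3 = 2.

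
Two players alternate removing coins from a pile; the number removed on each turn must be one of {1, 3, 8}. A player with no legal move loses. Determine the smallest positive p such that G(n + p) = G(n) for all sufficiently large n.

11

n :  0  1  2  3  4  5  6  7  8  9 10 11 12 13 14 15 16 17 18 19 20 21 22 23
G :  0  1  0  1  0  1  0  1  2  3  2  0  1  0  1  0  1  0  1  2  3  2  0  1
G(n+11) = G(n) holds for n = 0,…,7 (a full window of length max(S) = 8), so the sequence is purely periodic with period 11.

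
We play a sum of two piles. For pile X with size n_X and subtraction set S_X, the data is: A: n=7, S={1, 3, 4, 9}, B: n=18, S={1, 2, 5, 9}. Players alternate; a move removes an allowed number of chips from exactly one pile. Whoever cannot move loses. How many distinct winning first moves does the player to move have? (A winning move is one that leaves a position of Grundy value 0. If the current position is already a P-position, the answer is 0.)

Pile A, S = {1, 3, 4, 9}:
n : 0 1 2 3 4 5 6 7
G : 0 1 0 1 2 3 2 0
G_A(7) = 0.
Pile B, S = {1, 2, 5, 9}:
n :  0  1  2  3  4  5  6  7  8  9 10 11 12 13 14 15 16 17 18
G :  0  1  2  0  1  2  0  1  2  3  0  1  2  0  1  2  0  1  2
G_B(18) = 2.
Combined Grundy value = 0 ⊕ 2 = 2.
A winning move leaves total XOR = 0, i.e. changes one component's Grundy value g to g ⊕ X where X is the current total.
Pile A: need g' = 0⊕2 = 2. Options: 7−1→G=2, 7−3→G=2, 7−4→G=1. Hits: 2.
Pile B: need g' = 2⊕2 = 0. Options: 18−1→G=1, 18−2→G=0, 18−5→G=0, 18−9→G=3. Hits: 2.

4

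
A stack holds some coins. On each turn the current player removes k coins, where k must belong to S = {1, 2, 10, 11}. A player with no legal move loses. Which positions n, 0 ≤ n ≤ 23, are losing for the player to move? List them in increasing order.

0, 3, 6, 9, 12, 15, 18, 21

G(0) = 0
G(1) = mex{0} = 1
G(2) = mex{1,0} = 2
G(3) = mex{2,1} = 0
G(4) = mex{0,2} = 1
G(5) = mex{1,0} = 2
G(6) = mex{2,1} = 0
G(7) = mex{0,2} = 1
G(8) = mex{1,0} = 2
G(9) = mex{2,1} = 0
G(10) = mex{0,2,0} = 1
G(11) = mex{1,0,1,0} = 2
G(12) = mex{2,1,2,1} = 0
G(13) = mex{0,2,0,2} = 1
G(14) = mex{1,0,1,0} = 2
G(15) = mex{2,1,2,1} = 0
G(16) = mex{0,2,0,2} = 1
G(17) = mex{1,0,1,0} = 2
G(18) = mex{2,1,2,1} = 0
G(19) = mex{0,2,0,2} = 1
G(20) = mex{1,0,1,0} = 2
G(21) = mex{2,1,2,1} = 0
G(22) = mex{0,2,0,2} = 1
G(23) = mex{1,0,1,0} = 2
P-positions are exactly the n with G(n) = 0.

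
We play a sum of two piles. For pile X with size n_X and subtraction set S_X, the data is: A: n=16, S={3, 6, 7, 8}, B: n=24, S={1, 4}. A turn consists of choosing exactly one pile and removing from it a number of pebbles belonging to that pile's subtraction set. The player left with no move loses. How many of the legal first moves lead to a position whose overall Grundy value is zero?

2

Pile A, S = {3, 6, 7, 8}:
n :  0  1  2  3  4  5  6  7  8  9 10 11 12 13 14 15 16
G :  0  0  0  1  1  1  2  2  2  3  3  0  0  0  1  1  1
G_A(16) = 1.
Pile B, S = {1, 4}:
n :  0  1  2  3  4  5  6  7  8  9 10 11 12 13 14 15 16 17 18 19 20 21 22 23 24
G :  0  1  0  1  2  0  1  0  1  2  0  1  0  1  2  0  1  0  1  2  0  1  0  1  2
G_B(24) = 2.
Combined Grundy value = 1 ⊕ 2 = 3.
A winning move leaves total XOR = 0, i.e. changes one component's Grundy value g to g ⊕ X where X is the current total.
Pile A: need g' = 1⊕3 = 2. Options: 16−3→G=0, 16−6→G=3, 16−7→G=3, 16−8→G=2. Hits: 1.
Pile B: need g' = 2⊕3 = 1. Options: 24−1→G=1, 24−4→G=0. Hits: 1.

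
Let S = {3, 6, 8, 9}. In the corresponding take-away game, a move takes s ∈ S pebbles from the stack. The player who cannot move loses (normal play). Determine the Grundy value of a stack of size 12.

n :  0  1  2  3  4  5  6  7  8  9 10 11 12
G :  0  0  0  1  1  1  2  2  2  3  3  3  0

0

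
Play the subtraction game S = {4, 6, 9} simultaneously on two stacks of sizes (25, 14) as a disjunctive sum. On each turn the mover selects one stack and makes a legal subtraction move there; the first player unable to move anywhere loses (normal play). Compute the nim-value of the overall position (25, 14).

3

All stacks use S = {4, 6, 9}:
G(0) = 0
G(1) = mex{} = 0
G(2) = mex{} = 0
G(3) = mex{} = 0
G(4) = mex{0} = 1
G(5) = mex{0} = 1
G(6) = mex{0,0} = 1
G(7) = mex{0,0} = 1
G(8) = mex{1,0} = 2
G(9) = mex{1,0,0} = 2
G(10) = mex{1,1,0} = 2
G(11) = mex{1,1,0} = 2
G(12) = mex{2,1,0} = 3
G(13) = mex{2,1,1} = 0
G(14) = mex{2,2,1} = 0
G(15) = mex{2,2,1} = 0
G(16) = mex{3,2,1} = 0
G(17) = mex{0,2,2} = 1
G(18) = mex{0,3,2} = 1
G(19) = mex{0,0,2} = 1
G(20) = mex{0,0,2} = 1
G(21) = mex{1,0,3} = 2
G(22) = mex{1,0,0} = 2
G(23) = mex{1,1,0} = 2
G(24) = mex{1,1,0} = 2
G(25) = mex{2,1,0} = 3
Stack A: G(25) = 3.
Stack B: G(14) = 0.
Combined Grundy value = 3 ⊕ 0 = 3.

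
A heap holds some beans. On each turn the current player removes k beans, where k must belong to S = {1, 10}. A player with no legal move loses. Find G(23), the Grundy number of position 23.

G(0) = 0
G(1) = mex{0} = 1
G(2) = mex{1} = 0
G(3) = mex{0} = 1
G(4) = mex{1} = 0
G(5) = mex{0} = 1
G(6) = mex{1} = 0
G(7) = mex{0} = 1
G(8) = mex{1} = 0
G(9) = mex{0} = 1
G(10) = mex{1,0} = 2
G(11) = mex{2,1} = 0
G(12) = mex{0,0} = 1
G(13) = mex{1,1} = 0
G(14) = mex{0,0} = 1
G(15) = mex{1,1} = 0
G(16) = mex{0,0} = 1
G(17) = mex{1,1} = 0
G(18) = mex{0,0} = 1
G(19) = mex{1,1} = 0
G(20) = mex{0,2} = 1
G(21) = mex{1,0} = 2
G(22) = mex{2,1} = 0
G(23) = mex{0,0} = 1

1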